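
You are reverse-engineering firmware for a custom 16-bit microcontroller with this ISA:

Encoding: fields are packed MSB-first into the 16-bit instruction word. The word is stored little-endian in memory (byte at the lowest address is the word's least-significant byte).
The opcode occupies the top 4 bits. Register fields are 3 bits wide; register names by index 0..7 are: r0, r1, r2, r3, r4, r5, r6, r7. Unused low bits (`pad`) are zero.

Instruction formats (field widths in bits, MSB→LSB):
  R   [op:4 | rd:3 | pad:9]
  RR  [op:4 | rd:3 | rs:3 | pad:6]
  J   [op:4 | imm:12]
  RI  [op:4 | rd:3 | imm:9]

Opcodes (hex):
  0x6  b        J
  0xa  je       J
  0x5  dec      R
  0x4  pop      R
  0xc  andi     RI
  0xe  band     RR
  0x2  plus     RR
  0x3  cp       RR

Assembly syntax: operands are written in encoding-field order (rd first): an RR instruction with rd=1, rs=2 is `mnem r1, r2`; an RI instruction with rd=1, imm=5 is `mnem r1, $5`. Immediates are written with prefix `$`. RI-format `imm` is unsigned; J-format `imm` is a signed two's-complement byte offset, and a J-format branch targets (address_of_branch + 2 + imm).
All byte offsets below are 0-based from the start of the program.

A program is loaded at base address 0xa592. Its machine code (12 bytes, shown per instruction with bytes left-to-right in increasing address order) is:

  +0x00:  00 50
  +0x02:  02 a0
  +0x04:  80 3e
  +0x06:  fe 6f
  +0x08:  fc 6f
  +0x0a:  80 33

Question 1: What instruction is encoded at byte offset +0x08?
off 0x08: read fc 6f as little → 0x6ffc
  op=0x6ffc>>12=0x6 ⇒ b (J)
  imm: (w>>0)&0xfff=0xffc (s12→-4) → $-4

b $-4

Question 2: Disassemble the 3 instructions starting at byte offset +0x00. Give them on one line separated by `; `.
dec r0; je $2; cp r7, r2

[00] 00 50 → 0x5000
  top 4b → 0x5 → dec [R]
  [11:9] rd=0 = r0
[02] 02 a0 → 0xa002
  top 4b → 0xa → je [J]
  [11:0] imm=2 = $2
[04] 80 3e → 0x3e80
  top 4b → 0x3 → cp [RR]
  [11:9] rd=7 = r7
  [8:6] rs=2 = r2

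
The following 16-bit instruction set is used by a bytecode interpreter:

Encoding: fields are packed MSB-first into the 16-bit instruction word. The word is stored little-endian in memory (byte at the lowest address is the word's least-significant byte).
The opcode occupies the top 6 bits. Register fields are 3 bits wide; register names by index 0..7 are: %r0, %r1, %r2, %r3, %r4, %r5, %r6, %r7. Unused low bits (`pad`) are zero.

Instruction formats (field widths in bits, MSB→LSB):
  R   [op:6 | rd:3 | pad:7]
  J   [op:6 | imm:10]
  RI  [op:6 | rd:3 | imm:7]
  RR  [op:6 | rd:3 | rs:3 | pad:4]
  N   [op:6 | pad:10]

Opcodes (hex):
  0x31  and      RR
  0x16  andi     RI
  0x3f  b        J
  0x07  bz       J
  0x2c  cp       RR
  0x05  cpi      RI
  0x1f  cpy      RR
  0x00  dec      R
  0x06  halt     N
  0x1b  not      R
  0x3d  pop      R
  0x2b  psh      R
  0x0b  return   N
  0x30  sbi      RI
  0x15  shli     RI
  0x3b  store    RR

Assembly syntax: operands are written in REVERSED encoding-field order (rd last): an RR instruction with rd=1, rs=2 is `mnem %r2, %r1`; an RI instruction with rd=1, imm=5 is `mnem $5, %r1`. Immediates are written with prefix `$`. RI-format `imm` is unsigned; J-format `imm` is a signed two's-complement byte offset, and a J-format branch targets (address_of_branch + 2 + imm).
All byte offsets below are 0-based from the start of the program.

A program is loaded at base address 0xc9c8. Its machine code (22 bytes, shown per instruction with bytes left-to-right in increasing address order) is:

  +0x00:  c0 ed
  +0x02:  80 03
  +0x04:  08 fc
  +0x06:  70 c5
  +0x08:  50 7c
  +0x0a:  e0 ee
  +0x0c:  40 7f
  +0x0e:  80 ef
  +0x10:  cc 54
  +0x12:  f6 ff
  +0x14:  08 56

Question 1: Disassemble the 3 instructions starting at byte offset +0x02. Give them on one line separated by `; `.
dec %r7; b $8; and %r7, %r2

[02] 80 03 → 0x0380
  op=0x0380>>10=0x0 ⇒ dec (R)
  rd@[9:7]=0x7 ⇒ %r7
[04] 08 fc → 0xfc08
  op=0xfc08>>10=0x3f ⇒ b (J)
  imm@[9:0]=0x8 ⇒ $8
[06] 70 c5 → 0xc570
  op=0xc570>>10=0x31 ⇒ and (RR)
  rd@[9:7]=0x2 ⇒ %r2
  rs@[6:4]=0x7 ⇒ %r7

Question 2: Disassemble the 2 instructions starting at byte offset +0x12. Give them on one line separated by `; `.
b $-10; shli $8, %r4

@+12  little-endian(f6 ff) = 0xfff6
  op=0xfff6>>10=0x3f ⇒ b (J)
  imm@[9:0]=0x3f6 (s10→-10) ⇒ $-10
@+14  little-endian(08 56) = 0x5608
  op=0x5608>>10=0x15 ⇒ shli (RI)
  rd@[9:7]=0x4 ⇒ %r4
  imm@[6:0]=0x8 ⇒ $8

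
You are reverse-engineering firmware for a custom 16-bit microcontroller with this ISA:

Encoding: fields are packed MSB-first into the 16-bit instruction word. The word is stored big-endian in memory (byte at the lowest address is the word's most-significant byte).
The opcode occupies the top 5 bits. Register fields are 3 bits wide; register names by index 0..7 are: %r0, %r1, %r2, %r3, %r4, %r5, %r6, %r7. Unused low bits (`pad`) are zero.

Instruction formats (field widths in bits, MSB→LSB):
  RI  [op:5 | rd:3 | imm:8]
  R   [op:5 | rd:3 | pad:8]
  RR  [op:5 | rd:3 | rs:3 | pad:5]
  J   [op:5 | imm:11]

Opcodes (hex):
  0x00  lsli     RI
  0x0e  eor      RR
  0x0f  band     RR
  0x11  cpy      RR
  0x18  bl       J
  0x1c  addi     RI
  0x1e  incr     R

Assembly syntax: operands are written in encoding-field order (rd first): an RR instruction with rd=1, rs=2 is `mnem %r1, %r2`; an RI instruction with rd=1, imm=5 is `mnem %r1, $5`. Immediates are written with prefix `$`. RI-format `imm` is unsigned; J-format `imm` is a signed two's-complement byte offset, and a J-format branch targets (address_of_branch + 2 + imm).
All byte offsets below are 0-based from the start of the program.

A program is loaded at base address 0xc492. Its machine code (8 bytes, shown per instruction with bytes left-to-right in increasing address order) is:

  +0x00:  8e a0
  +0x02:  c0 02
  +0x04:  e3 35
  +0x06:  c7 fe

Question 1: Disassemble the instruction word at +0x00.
off 0x00: read 8e a0 as big → 0x8ea0
  op=0x8ea0>>11=0x11 ⇒ cpy (RR)
  rd@[10:8]=0x6 ⇒ %r6
  rs@[7:5]=0x5 ⇒ %r5

cpy %r6, %r5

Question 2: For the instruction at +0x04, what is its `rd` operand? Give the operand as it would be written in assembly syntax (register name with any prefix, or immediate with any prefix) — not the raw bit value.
%r3

off 0x04: read e3 35 as big → 0xe335
  op=0xe335>>11=0x1c ⇒ addi (RI)
  rd: (w>>8)&0x7=0x3 → %r3
  imm: (w>>0)&0xff=0x35 → $53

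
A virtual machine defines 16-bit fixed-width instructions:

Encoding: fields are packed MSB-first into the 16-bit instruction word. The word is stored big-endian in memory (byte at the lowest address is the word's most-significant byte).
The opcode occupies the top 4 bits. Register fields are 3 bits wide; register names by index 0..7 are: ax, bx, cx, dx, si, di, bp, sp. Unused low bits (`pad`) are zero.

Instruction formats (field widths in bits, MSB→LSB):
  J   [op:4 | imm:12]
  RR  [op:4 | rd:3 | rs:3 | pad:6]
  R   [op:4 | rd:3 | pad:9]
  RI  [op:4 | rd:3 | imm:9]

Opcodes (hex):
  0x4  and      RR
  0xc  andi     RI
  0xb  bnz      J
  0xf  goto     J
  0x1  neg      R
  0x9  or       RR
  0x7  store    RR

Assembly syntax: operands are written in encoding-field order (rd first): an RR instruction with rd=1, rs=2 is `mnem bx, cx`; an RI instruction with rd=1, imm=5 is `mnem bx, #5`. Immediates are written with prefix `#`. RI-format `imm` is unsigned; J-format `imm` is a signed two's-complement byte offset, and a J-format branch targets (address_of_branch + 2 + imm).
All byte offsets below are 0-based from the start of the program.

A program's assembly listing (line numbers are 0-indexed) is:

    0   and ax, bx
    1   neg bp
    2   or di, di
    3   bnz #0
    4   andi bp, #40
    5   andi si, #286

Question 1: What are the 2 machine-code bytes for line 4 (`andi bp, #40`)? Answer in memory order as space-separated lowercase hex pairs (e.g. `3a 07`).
cc 28

L4: andi op=0xc:4|rd=6:3|imm=40:9 ⇒ 0xcc28 ⇒ big cc 28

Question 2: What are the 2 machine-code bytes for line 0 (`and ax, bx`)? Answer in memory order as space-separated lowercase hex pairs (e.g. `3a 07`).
line 0 (and): pack op=0x4:4|rd=0:3|rs=1:3|pad=0:6 = 0x4040; big→ 40 40

40 40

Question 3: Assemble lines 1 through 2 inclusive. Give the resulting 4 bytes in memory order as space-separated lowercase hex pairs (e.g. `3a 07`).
L1: neg op=0x1:4|rd=6:3|pad=0:9 ⇒ 0x1c00 ⇒ big 1c 00
L2: or op=0x9:4|rd=5:3|rs=5:3|pad=0:6 ⇒ 0x9b40 ⇒ big 9b 40

1c 00 9b 40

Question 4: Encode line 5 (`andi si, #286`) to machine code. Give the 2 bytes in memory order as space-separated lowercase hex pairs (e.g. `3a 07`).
c9 1e

5. andi fields op=0xc:4|rd=4:3|imm=286:9 → word c91eh → c9 1e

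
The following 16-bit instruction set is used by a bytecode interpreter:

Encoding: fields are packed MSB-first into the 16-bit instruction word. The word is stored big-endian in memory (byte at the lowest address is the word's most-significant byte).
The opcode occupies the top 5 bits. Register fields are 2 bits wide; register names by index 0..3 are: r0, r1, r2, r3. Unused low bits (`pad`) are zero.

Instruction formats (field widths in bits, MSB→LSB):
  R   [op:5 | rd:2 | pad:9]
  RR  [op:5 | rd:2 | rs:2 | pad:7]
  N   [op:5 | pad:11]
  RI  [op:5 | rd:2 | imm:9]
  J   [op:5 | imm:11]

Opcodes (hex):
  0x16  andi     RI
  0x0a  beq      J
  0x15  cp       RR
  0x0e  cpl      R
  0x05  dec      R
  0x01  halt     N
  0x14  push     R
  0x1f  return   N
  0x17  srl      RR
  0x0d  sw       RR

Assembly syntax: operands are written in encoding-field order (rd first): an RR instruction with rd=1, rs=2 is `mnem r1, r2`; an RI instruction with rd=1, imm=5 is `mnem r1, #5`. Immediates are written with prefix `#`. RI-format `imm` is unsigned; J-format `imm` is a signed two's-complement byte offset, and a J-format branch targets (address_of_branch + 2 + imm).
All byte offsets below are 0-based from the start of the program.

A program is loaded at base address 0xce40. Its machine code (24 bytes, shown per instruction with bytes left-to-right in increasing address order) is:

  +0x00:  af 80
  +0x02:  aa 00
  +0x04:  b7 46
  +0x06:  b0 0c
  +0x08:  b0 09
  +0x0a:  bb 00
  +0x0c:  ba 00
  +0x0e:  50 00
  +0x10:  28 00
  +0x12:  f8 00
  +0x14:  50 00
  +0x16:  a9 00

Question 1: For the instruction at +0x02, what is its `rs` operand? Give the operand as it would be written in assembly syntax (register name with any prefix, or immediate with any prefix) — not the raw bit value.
@+02  big-endian(aa 00) = 0xaa00
  top 5b → 0x15 → cp [RR]
  [10:9] rd=1 = r1
  [8:7] rs=0 = r0

r0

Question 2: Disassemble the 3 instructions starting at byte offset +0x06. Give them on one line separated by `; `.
andi r0, #12; andi r0, #9; srl r1, r2

[06] b0 0c → 0xb00c
  op=0xb00c>>11=0x16 ⇒ andi (RI)
  [10:9] rd=0 = r0
  [8:0] imm=12 = #12
[08] b0 09 → 0xb009
  op=0xb009>>11=0x16 ⇒ andi (RI)
  [10:9] rd=0 = r0
  [8:0] imm=9 = #9
[0a] bb 00 → 0xbb00
  op=0xbb00>>11=0x17 ⇒ srl (RR)
  [10:9] rd=1 = r1
  [8:7] rs=2 = r2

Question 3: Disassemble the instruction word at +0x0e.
beq #0

off 0x0e: read 50 00 as big → 0x5000
  opcode bits[15:11]=0xa: beq/J
  imm@[10:0]=0x0 ⇒ #0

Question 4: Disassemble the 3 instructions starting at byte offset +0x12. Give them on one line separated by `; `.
+0x12: f8 00 ⇒ word 0xf800 (big)
  op=0xf800>>11=0x1f ⇒ return (N)
+0x14: 50 00 ⇒ word 0x5000 (big)
  op=0x5000>>11=0xa ⇒ beq (J)
  imm@[10:0]=0x0 ⇒ #0
+0x16: a9 00 ⇒ word 0xa900 (big)
  op=0xa900>>11=0x15 ⇒ cp (RR)
  rd@[10:9]=0x0 ⇒ r0
  rs@[8:7]=0x2 ⇒ r2

return; beq #0; cp r0, r2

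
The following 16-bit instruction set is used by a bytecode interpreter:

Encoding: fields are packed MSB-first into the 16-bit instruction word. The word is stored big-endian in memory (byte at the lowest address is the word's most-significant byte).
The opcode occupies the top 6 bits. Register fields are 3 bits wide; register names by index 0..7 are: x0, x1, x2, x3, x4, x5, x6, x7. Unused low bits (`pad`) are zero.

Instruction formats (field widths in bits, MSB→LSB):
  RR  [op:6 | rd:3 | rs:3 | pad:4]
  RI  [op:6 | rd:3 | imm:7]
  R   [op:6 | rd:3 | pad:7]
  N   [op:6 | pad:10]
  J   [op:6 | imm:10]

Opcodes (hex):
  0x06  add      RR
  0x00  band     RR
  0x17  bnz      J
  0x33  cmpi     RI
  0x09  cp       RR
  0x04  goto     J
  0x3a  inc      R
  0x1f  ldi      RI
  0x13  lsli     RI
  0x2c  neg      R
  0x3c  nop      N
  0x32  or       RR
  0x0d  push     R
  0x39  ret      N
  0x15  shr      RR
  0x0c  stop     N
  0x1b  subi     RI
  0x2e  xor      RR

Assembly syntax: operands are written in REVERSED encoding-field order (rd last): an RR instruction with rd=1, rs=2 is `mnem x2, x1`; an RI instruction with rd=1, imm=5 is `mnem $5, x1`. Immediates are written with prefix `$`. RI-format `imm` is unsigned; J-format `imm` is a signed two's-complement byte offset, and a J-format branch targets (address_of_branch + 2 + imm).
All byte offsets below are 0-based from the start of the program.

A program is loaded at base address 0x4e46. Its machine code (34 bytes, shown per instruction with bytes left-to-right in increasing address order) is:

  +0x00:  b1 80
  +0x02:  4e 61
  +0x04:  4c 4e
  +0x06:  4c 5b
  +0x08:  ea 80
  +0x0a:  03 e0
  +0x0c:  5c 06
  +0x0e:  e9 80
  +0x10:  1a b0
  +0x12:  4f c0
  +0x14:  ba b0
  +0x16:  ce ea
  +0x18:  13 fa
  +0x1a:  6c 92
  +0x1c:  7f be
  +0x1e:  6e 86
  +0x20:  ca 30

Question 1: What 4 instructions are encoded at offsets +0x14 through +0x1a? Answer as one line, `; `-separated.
+0x14: ba b0 ⇒ word 0xbab0 (big)
  top 6b → 0x2e → xor [RR]
  rd@[9:7]=0x5 ⇒ x5
  rs@[6:4]=0x3 ⇒ x3
+0x16: ce ea ⇒ word 0xceea (big)
  top 6b → 0x33 → cmpi [RI]
  rd@[9:7]=0x5 ⇒ x5
  imm@[6:0]=0x6a ⇒ $106
+0x18: 13 fa ⇒ word 0x13fa (big)
  top 6b → 0x4 → goto [J]
  imm@[9:0]=0x3fa (s10→-6) ⇒ $-6
+0x1a: 6c 92 ⇒ word 0x6c92 (big)
  top 6b → 0x1b → subi [RI]
  rd@[9:7]=0x1 ⇒ x1
  imm@[6:0]=0x12 ⇒ $18

xor x3, x5; cmpi $106, x5; goto $-6; subi $18, x1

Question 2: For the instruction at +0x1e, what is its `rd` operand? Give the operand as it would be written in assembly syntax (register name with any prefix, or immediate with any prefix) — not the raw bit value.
x5

+0x1e: 6e 86 ⇒ word 0x6e86 (big)
  top 6b → 0x1b → subi [RI]
  [9:7] rd=5 = x5
  [6:0] imm=6 = $6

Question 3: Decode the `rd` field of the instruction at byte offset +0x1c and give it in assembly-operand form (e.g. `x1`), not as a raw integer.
off 0x1c: read 7f be as big → 0x7fbe
  top 6b → 0x1f → ldi [RI]
  [9:7] rd=7 = x7
  [6:0] imm=62 = $62

x7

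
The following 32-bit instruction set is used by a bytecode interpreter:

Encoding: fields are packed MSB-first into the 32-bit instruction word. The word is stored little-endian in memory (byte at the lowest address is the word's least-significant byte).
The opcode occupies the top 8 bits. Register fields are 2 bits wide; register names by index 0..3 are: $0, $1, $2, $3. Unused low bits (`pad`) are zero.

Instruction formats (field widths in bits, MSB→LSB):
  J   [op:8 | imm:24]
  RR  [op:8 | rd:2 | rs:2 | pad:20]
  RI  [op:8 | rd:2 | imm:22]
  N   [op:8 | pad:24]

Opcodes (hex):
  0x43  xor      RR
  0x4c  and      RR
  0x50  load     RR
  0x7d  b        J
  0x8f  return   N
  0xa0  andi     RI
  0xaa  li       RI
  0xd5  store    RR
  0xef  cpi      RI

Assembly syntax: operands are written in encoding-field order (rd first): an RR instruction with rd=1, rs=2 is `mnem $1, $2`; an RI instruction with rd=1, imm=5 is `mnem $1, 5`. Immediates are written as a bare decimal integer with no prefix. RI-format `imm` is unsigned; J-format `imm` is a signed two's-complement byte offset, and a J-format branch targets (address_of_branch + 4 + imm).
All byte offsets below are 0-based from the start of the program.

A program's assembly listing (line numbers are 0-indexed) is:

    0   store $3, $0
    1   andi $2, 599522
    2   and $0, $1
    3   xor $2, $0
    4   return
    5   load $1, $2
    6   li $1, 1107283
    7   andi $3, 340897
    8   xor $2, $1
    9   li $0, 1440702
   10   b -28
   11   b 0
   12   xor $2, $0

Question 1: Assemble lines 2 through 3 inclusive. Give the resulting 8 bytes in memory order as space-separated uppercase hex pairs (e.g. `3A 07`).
00 00 10 4C 00 00 80 43

L2: and op=0x4c:8|rd=0:2|rs=1:2|pad=0:20 ⇒ 0x4c100000 ⇒ little 00 00 10 4c
L3: xor op=0x43:8|rd=2:2|rs=0:2|pad=0:20 ⇒ 0x43800000 ⇒ little 00 00 80 43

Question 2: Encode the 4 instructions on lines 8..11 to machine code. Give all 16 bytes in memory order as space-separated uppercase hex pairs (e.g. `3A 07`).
L8: xor op=0x43:8|rd=2:2|rs=1:2|pad=0:20 ⇒ 0x43900000 ⇒ little 00 00 90 43
L9: li op=0xaa:8|rd=0:2|imm=1440702:22 ⇒ 0xaa15fbbe ⇒ little be fb 15 aa
L10: b op=0x7d:8|imm=-28:24 ⇒ 0x7dffffe4 ⇒ little e4 ff ff 7d
L11: b op=0x7d:8|imm=0:24 ⇒ 0x7d000000 ⇒ little 00 00 00 7d

00 00 90 43 BE FB 15 AA E4 FF FF 7D 00 00 00 7D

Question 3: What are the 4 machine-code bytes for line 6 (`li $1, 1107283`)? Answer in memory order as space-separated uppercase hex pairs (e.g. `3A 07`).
6. li fields op=0xaa:8|rd=1:2|imm=1107283:22 → word aa50e553h → 53 e5 50 aa

53 E5 50 AA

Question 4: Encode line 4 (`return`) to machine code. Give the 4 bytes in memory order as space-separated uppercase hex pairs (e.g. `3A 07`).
00 00 00 8F

L4: return op=0x8f:8|pad=0:24 ⇒ 0x8f000000 ⇒ little 00 00 00 8f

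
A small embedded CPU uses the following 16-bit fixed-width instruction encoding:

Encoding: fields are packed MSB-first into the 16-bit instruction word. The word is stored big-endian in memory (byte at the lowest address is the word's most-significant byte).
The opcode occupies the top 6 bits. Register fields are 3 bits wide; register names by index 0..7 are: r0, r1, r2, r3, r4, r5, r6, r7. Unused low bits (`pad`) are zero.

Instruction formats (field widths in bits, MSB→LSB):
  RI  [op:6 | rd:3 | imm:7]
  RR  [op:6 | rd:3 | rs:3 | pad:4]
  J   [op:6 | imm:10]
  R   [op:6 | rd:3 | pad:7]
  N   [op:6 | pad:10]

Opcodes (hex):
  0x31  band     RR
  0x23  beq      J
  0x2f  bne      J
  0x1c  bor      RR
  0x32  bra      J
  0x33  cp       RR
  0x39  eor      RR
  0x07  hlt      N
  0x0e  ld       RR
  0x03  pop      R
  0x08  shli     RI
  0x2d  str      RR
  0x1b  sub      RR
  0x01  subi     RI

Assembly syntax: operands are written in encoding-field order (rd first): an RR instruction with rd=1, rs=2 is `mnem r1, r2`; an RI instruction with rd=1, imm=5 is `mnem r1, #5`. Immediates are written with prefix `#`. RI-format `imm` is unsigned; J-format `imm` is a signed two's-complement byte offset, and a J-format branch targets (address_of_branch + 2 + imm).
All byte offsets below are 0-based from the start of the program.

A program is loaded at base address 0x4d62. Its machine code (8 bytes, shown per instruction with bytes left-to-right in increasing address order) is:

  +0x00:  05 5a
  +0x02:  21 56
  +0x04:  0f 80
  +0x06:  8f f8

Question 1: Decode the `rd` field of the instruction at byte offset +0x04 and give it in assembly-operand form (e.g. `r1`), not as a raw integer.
r7

+0x04: 0f 80 ⇒ word 0x0f80 (big)
  op=0x0f80>>10=0x3 ⇒ pop (R)
  [9:7] rd=7 = r7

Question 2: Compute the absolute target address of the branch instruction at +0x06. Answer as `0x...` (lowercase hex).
0x4d62

@+06  big-endian(8f f8) = 0x8ff8
  top 6b → 0x23 → beq [J]
  [9:0] imm=1016 (s10→-8) = #-8
  target = base 0x4d62 + off 0x06 + 2 + imm -8 = 0x4d62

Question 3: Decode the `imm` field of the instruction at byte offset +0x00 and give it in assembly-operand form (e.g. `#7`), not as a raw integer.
#90

+0x00: 05 5a ⇒ word 0x055a (big)
  opcode bits[15:10]=0x1: subi/RI
  [9:7] rd=2 = r2
  [6:0] imm=90 = #90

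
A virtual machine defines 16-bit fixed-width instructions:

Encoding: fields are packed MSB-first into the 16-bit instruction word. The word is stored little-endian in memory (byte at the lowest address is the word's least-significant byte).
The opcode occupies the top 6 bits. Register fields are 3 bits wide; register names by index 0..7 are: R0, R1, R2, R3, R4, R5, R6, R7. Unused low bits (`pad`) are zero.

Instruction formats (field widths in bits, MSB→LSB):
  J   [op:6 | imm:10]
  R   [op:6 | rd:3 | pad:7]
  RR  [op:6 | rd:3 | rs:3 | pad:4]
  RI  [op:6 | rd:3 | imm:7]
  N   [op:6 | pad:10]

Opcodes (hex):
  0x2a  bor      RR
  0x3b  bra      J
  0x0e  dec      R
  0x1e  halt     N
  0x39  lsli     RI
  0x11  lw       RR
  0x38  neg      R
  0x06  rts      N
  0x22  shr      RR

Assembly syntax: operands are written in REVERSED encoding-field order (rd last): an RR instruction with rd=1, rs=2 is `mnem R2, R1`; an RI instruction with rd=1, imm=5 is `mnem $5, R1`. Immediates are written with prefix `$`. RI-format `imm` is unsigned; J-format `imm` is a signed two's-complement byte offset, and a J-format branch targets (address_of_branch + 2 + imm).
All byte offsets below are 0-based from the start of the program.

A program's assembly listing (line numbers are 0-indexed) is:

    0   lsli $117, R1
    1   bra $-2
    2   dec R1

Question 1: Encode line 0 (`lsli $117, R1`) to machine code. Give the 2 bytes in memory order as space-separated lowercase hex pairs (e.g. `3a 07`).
f5 e4

0. lsli fields op=0x39:6|rd=1:3|imm=117:7 → word e4f5h → f5 e4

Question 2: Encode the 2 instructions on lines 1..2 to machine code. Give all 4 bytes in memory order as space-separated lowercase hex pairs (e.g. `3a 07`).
1. bra fields op=0x3b:6|imm=-2:10 → word effeh → fe ef
2. dec fields op=0xe:6|rd=1:3|pad=0:7 → word 3880h → 80 38

fe ef 80 38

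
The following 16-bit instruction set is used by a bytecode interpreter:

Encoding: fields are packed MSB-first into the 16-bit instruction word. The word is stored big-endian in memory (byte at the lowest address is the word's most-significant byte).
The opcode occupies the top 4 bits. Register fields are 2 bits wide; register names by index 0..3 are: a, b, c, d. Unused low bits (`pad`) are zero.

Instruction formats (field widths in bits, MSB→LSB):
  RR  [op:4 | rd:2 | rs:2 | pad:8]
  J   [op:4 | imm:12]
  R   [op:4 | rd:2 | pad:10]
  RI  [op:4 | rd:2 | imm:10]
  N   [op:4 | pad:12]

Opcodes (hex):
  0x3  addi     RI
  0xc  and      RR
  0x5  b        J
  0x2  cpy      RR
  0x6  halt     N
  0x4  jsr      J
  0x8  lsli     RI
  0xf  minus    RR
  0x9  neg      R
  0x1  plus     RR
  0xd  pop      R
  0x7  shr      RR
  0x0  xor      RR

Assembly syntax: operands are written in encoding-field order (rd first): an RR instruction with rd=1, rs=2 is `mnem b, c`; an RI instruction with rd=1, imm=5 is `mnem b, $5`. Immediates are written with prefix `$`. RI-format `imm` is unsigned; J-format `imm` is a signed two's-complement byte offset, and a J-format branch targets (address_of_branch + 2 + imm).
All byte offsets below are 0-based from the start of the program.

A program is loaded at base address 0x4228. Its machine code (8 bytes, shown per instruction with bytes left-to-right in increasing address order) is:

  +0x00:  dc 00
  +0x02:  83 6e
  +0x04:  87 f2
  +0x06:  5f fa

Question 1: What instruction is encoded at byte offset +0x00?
pop d

off 0x00: read dc 00 as big → 0xdc00
  op=0xdc00>>12=0xd ⇒ pop (R)
  [11:10] rd=3 = d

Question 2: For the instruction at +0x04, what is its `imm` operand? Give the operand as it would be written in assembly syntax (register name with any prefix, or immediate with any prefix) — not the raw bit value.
[04] 87 f2 → 0x87f2
  op=0x87f2>>12=0x8 ⇒ lsli (RI)
  [11:10] rd=1 = b
  [9:0] imm=1010 = $1010

$1010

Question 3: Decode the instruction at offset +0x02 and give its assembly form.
off 0x02: read 83 6e as big → 0x836e
  top 4b → 0x8 → lsli [RI]
  [11:10] rd=0 = a
  [9:0] imm=878 = $878

lsli a, $878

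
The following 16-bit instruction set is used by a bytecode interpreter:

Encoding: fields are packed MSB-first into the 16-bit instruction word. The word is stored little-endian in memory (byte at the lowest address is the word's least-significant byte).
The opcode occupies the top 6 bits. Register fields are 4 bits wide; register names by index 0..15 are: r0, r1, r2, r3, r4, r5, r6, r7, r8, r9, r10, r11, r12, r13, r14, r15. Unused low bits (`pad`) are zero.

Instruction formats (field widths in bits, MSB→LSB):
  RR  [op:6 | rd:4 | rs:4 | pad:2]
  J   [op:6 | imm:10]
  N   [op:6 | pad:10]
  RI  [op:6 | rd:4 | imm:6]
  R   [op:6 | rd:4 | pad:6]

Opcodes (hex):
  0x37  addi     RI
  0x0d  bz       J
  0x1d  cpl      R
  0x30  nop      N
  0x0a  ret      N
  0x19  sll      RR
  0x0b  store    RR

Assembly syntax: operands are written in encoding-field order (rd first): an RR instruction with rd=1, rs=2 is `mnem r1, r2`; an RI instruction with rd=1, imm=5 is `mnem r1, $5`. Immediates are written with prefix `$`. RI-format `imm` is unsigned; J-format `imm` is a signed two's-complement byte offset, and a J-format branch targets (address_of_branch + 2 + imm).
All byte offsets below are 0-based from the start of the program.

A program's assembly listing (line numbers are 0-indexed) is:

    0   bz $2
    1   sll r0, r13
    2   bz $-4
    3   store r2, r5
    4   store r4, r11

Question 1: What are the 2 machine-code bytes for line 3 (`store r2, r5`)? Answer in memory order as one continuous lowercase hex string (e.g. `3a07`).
942c

L3: store op=0xb:6|rd=2:4|rs=5:4|pad=0:2 ⇒ 0x2c94 ⇒ little 94 2c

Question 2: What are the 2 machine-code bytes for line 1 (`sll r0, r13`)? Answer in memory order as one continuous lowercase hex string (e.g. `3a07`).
3464

1. sll fields op=0x19:6|rd=0:4|rs=13:4|pad=0:2 → word 6434h → 34 64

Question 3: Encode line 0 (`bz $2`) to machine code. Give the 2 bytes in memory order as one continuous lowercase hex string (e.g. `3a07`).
line 0 (bz): pack op=0xd:6|imm=2:10 = 0x3402; little→ 02 34

0234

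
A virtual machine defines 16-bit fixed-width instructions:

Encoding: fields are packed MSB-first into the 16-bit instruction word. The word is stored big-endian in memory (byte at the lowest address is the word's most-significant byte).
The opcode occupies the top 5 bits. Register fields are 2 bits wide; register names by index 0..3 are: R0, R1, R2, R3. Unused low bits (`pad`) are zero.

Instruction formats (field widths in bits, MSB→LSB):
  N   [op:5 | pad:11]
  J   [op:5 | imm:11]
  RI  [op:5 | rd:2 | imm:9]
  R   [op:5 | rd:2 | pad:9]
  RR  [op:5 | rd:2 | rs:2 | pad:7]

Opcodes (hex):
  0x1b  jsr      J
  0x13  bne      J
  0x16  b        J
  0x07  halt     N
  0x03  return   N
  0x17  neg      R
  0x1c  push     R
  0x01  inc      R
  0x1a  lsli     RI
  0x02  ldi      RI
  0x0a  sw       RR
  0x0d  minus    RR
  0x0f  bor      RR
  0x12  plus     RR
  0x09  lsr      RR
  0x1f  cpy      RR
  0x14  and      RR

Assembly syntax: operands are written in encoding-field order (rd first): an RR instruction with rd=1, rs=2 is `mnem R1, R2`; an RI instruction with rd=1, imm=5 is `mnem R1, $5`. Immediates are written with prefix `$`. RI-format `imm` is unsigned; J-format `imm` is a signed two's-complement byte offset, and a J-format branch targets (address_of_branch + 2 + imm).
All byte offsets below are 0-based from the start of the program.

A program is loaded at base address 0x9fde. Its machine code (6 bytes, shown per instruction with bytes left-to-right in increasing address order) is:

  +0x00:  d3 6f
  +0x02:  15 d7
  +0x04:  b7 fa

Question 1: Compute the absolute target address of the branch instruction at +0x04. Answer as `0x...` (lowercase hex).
0x9fde

off 0x04: read b7 fa as big → 0xb7fa
  opcode bits[15:11]=0x16: b/J
  imm: (w>>0)&0x7ff=0x7fa (s11→-6) → $-6
  target = base 0x9fde + off 0x04 + 2 + imm -6 = 0x9fde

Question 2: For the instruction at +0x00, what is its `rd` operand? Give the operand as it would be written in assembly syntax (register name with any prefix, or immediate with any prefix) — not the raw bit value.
off 0x00: read d3 6f as big → 0xd36f
  opcode bits[15:11]=0x1a: lsli/RI
  rd: (w>>9)&0x3=0x1 → R1
  imm: (w>>0)&0x1ff=0x16f → $367

R1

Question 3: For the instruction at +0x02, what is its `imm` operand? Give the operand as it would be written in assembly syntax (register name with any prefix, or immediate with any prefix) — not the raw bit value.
off 0x02: read 15 d7 as big → 0x15d7
  top 5b → 0x2 → ldi [RI]
  [10:9] rd=2 = R2
  [8:0] imm=471 = $471

$471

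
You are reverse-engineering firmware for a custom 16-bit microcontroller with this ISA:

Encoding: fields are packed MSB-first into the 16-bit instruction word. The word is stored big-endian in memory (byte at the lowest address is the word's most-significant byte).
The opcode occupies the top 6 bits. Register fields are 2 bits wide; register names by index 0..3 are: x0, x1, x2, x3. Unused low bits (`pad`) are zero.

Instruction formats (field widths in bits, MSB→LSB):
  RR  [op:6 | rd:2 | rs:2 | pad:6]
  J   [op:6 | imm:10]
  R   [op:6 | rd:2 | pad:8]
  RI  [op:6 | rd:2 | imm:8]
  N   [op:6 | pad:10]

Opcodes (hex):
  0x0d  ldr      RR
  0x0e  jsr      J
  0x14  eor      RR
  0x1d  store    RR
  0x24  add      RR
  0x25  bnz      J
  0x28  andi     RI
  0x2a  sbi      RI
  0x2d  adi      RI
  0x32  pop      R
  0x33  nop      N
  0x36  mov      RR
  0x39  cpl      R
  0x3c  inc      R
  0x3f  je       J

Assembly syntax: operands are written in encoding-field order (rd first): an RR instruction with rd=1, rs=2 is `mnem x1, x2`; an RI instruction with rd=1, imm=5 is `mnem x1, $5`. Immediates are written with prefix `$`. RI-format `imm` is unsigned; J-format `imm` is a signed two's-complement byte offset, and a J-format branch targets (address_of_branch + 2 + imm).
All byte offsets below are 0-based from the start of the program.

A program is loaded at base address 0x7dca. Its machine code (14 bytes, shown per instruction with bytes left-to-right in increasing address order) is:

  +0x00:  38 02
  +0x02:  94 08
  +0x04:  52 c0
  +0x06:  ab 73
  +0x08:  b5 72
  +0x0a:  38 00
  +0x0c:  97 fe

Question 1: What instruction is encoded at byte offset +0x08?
adi x1, $114

off 0x08: read b5 72 as big → 0xb572
  opcode bits[15:10]=0x2d: adi/RI
  rd@[9:8]=0x1 ⇒ x1
  imm@[7:0]=0x72 ⇒ $114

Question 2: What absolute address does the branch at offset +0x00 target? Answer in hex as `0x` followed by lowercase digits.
0x7dce

off 0x00: read 38 02 as big → 0x3802
  top 6b → 0xe → jsr [J]
  imm: (w>>0)&0x3ff=0x2 → $2
  target = base 0x7dca + off 0x00 + 2 + imm 2 = 0x7dce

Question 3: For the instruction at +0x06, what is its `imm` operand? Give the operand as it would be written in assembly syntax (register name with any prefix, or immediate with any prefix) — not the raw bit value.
$115

off 0x06: read ab 73 as big → 0xab73
  op=0xab73>>10=0x2a ⇒ sbi (RI)
  [9:8] rd=3 = x3
  [7:0] imm=115 = $115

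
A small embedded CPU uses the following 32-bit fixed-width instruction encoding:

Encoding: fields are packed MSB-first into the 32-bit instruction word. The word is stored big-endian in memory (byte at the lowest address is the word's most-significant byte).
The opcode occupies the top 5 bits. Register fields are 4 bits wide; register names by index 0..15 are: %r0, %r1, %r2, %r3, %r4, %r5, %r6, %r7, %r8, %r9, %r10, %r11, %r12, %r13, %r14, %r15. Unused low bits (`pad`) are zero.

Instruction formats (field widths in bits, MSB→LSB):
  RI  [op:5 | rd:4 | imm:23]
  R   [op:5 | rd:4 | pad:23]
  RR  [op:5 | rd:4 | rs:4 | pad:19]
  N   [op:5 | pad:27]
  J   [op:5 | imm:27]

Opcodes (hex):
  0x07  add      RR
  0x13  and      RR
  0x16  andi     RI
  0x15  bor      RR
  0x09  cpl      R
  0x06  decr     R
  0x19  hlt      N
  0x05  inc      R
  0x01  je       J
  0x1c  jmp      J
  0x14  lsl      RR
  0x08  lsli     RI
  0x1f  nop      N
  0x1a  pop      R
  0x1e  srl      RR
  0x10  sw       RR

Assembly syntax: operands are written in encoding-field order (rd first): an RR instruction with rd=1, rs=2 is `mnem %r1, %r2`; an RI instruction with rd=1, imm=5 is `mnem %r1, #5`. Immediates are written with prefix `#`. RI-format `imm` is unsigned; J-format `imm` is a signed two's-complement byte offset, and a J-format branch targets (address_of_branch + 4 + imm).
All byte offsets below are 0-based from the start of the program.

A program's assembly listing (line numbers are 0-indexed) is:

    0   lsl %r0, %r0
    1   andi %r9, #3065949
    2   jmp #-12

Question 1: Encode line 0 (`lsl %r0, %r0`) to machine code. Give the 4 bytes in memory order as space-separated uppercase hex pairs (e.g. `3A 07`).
L0: lsl op=0x14:5|rd=0:4|rs=0:4|pad=0:19 ⇒ 0xa0000000 ⇒ big a0 00 00 00

A0 00 00 00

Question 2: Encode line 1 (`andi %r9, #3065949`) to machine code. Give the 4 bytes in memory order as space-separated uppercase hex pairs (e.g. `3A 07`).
1. andi fields op=0x16:5|rd=9:4|imm=3065949:23 → word b4aec85dh → b4 ae c8 5d

B4 AE C8 5D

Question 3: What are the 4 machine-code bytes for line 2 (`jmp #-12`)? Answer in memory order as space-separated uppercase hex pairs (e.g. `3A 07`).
E7 FF FF F4

L2: jmp op=0x1c:5|imm=-12:27 ⇒ 0xe7fffff4 ⇒ big e7 ff ff f4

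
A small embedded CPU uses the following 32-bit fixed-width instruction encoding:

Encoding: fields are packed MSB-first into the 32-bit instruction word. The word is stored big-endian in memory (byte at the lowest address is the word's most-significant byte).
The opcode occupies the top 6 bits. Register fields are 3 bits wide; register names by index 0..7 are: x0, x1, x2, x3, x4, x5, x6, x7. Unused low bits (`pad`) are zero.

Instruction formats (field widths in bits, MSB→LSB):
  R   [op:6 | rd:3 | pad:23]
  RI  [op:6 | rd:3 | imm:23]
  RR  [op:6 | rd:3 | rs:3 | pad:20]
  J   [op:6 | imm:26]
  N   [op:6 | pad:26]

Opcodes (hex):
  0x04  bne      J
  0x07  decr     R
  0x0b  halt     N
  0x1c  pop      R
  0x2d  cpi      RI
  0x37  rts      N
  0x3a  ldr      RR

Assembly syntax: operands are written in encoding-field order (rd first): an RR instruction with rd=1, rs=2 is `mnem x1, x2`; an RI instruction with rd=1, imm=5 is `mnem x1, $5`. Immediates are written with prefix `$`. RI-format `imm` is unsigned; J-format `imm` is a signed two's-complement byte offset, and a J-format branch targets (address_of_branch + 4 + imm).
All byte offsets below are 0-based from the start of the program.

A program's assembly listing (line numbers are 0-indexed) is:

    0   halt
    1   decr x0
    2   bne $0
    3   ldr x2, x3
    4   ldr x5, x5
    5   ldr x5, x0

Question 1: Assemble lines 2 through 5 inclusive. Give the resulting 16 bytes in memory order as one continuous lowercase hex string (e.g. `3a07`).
L2: bne op=0x4:6|imm=0:26 ⇒ 0x10000000 ⇒ big 10 00 00 00
L3: ldr op=0x3a:6|rd=2:3|rs=3:3|pad=0:20 ⇒ 0xe9300000 ⇒ big e9 30 00 00
L4: ldr op=0x3a:6|rd=5:3|rs=5:3|pad=0:20 ⇒ 0xead00000 ⇒ big ea d0 00 00
L5: ldr op=0x3a:6|rd=5:3|rs=0:3|pad=0:20 ⇒ 0xea800000 ⇒ big ea 80 00 00

10000000e9300000ead00000ea800000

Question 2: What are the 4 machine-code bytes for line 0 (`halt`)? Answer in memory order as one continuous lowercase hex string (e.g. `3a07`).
0. halt fields op=0xb:6|pad=0:26 → word 2c000000h → 2c 00 00 00

2c000000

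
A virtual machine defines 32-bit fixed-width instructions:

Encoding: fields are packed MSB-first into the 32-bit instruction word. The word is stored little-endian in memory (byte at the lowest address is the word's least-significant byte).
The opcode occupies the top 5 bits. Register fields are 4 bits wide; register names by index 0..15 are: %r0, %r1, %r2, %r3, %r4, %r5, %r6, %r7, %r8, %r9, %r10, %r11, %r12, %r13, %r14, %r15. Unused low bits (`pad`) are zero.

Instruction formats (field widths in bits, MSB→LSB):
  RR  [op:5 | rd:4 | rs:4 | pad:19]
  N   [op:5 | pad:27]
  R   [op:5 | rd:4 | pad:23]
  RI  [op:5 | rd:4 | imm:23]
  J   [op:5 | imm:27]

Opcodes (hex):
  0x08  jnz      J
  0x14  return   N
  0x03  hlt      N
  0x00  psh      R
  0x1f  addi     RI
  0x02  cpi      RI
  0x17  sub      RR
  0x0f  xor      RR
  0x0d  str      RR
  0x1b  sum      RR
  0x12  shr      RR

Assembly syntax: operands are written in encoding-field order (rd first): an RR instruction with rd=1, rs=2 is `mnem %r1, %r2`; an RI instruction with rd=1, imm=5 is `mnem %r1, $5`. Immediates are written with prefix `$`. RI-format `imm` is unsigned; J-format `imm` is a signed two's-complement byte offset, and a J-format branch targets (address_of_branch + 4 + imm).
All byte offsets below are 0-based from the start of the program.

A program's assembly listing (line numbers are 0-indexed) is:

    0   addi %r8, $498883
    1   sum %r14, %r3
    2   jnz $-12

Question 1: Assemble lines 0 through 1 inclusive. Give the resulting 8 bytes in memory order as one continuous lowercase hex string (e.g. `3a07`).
c39c07fc000018df

line 0 (addi): pack op=0x1f:5|rd=8:4|imm=498883:23 = 0xfc079cc3; little→ c3 9c 07 fc
line 1 (sum): pack op=0x1b:5|rd=14:4|rs=3:4|pad=0:19 = 0xdf180000; little→ 00 00 18 df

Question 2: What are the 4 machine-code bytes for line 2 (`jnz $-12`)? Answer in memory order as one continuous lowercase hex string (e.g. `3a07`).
L2: jnz op=0x8:5|imm=-12:27 ⇒ 0x47fffff4 ⇒ little f4 ff ff 47

f4ffff47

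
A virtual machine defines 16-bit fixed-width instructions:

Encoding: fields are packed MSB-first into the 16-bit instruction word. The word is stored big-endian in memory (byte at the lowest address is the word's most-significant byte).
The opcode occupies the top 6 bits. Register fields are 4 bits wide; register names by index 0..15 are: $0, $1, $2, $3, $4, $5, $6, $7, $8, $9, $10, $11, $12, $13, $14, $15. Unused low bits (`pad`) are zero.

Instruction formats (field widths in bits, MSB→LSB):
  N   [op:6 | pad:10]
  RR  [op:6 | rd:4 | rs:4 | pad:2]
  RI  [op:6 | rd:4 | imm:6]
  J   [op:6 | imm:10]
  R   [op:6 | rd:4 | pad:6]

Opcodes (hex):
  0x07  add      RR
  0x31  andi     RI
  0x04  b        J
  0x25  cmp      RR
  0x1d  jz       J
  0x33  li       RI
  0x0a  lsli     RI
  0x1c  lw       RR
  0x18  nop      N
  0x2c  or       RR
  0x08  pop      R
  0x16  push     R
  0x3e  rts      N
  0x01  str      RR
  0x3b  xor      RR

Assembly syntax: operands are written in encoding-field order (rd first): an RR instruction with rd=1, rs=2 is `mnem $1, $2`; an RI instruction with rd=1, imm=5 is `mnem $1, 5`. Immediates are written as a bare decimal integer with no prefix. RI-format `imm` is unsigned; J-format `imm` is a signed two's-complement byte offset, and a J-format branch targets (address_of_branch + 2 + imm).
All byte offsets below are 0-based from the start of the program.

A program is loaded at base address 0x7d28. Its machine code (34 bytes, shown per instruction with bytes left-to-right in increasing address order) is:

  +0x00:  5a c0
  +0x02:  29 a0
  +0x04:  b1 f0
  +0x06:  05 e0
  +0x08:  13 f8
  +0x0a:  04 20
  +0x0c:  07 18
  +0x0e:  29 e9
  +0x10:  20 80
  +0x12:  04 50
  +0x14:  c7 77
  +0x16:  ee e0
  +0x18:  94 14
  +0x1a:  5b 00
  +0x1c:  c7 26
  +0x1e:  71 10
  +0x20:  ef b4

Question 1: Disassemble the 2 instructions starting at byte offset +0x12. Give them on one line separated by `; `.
str $1, $4; andi $13, 55

@+12  big-endian(04 50) = 0x0450
  opcode bits[15:10]=0x1: str/RR
  rd: (w>>6)&0xf=0x1 → $1
  rs: (w>>2)&0xf=0x4 → $4
@+14  big-endian(c7 77) = 0xc777
  opcode bits[15:10]=0x31: andi/RI
  rd: (w>>6)&0xf=0xd → $13
  imm: (w>>0)&0x3f=0x37 → 55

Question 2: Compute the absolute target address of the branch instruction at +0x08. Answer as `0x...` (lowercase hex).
0x7d2a

@+08  big-endian(13 f8) = 0x13f8
  top 6b → 0x4 → b [J]
  [9:0] imm=1016 (s10→-8) = -8
  target = base 0x7d28 + off 0x08 + 2 + imm -8 = 0x7d2a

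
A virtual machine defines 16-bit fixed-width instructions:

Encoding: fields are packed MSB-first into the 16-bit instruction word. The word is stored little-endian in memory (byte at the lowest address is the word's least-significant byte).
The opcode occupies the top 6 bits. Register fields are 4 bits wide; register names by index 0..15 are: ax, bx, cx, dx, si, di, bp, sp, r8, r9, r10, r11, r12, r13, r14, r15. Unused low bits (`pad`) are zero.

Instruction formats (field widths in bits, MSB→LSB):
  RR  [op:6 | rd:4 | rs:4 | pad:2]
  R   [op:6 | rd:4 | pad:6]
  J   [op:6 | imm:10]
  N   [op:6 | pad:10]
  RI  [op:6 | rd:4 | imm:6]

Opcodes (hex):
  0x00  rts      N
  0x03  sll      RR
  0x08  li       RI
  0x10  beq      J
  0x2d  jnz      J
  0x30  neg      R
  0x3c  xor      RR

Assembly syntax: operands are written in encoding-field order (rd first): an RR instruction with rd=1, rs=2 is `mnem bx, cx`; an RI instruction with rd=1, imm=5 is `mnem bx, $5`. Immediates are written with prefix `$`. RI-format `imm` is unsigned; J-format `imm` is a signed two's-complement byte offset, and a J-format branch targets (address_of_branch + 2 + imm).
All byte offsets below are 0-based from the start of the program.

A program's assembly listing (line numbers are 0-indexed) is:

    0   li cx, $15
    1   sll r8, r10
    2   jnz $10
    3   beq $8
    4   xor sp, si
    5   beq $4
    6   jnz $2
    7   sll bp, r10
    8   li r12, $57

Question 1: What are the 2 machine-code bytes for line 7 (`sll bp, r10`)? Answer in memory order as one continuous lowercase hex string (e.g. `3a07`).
a80d

line 7 (sll): pack op=0x3:6|rd=6:4|rs=10:4|pad=0:2 = 0x0da8; little→ a8 0d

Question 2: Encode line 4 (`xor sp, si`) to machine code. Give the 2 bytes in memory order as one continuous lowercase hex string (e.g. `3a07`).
line 4 (xor): pack op=0x3c:6|rd=7:4|rs=4:4|pad=0:2 = 0xf1d0; little→ d0 f1

d0f1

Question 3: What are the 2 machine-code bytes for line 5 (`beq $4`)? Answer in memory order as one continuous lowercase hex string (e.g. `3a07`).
line 5 (beq): pack op=0x10:6|imm=4:10 = 0x4004; little→ 04 40

0440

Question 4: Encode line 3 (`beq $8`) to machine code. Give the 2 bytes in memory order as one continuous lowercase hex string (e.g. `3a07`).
0840

3. beq fields op=0x10:6|imm=8:10 → word 4008h → 08 40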